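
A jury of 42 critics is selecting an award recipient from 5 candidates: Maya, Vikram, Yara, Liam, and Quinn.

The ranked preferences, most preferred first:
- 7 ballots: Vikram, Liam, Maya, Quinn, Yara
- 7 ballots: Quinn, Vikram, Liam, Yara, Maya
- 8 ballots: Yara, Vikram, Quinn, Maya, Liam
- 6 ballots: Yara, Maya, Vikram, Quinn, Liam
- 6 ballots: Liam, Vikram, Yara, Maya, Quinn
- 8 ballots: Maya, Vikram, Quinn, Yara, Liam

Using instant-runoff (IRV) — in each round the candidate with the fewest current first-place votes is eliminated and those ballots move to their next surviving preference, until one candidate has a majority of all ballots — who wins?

Vikram

Round 1: Maya 8, Vikram 7, Yara 14, Liam 6, Quinn 7. Liam eliminated.
Round 2: Maya 8, Vikram 13, Yara 14, Quinn 7. Quinn eliminated.
Round 3: Maya 8, Vikram 20, Yara 14. Maya eliminated.
Round 4: Vikram 28, Yara 14. Vikram has a majority (≥22).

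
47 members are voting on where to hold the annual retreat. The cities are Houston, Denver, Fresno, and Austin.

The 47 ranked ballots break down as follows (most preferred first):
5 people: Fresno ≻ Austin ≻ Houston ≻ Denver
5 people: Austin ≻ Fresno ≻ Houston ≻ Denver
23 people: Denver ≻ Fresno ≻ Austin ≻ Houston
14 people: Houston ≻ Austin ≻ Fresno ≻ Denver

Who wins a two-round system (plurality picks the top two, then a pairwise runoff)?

Houston

Round 1 first-place votes: Houston 14, Denver 23, Fresno 5, Austin 5. Denver and Houston advance.
Runoff: Denver is ranked above Houston on 23 ballots, Houston above Denver on 24.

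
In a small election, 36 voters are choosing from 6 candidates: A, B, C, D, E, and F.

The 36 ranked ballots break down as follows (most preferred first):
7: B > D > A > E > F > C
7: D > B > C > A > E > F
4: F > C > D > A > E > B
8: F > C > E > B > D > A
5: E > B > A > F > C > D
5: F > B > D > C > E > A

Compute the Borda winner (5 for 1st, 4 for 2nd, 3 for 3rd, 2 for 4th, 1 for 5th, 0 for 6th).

B

A: 7×3 + 7×2 + 4×2 + 8×0 + 5×3 + 5×0 = 58
B: 7×5 + 7×4 + 4×0 + 8×2 + 5×4 + 5×4 = 119
C: 7×0 + 7×3 + 4×4 + 8×4 + 5×1 + 5×2 = 84
D: 7×4 + 7×5 + 4×3 + 8×1 + 5×0 + 5×3 = 98
E: 7×2 + 7×1 + 4×1 + 8×3 + 5×5 + 5×1 = 79
F: 7×1 + 7×0 + 4×5 + 8×5 + 5×2 + 5×5 = 102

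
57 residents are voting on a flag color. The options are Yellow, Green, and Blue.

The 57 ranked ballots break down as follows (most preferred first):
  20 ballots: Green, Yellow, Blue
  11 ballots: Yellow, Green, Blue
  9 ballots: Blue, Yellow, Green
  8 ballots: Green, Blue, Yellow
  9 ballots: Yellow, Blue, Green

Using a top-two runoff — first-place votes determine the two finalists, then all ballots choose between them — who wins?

Yellow

Round 1 first-place votes: Yellow 20, Green 28, Blue 9. Green and Yellow advance.
Runoff: Green is ranked above Yellow on 28 ballots, Yellow above Green on 29.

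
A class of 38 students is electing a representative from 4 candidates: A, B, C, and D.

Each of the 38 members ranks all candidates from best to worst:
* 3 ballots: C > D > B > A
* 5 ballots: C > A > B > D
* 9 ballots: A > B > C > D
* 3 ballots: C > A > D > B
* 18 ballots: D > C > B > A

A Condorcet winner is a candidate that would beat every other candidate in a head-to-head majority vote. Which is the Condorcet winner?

C

C vs A: 29–9
C vs B: 29–9
C vs D: 20–18
C beats every other candidate.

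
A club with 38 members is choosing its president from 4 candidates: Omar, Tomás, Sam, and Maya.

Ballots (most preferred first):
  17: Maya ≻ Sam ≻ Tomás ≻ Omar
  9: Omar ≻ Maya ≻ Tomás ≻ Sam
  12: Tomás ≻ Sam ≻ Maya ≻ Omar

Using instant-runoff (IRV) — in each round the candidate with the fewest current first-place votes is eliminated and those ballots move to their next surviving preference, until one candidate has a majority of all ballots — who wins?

Round 1: Omar 9, Tomás 12, Sam 0, Maya 17. Sam eliminated.
Round 2: Omar 9, Tomás 12, Maya 17. Omar eliminated.
Round 3: Tomás 12, Maya 26. Maya has a majority (≥20).

Maya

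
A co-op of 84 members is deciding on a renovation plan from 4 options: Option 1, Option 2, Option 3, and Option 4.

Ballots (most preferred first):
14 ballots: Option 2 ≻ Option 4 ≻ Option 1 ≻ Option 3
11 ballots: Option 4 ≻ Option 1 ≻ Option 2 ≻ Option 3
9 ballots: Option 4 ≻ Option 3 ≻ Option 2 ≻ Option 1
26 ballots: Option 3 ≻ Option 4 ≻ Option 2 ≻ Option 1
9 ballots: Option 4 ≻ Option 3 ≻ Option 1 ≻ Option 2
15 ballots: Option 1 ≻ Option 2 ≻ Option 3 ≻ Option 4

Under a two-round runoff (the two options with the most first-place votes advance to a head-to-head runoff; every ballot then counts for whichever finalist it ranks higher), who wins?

Option 4

Round 1 first-place votes: Option 1 15, Option 2 14, Option 3 26, Option 4 29. Option 4 and Option 3 advance.
Runoff: Option 4 is ranked above Option 3 on 43 ballots, Option 3 above Option 4 on 41.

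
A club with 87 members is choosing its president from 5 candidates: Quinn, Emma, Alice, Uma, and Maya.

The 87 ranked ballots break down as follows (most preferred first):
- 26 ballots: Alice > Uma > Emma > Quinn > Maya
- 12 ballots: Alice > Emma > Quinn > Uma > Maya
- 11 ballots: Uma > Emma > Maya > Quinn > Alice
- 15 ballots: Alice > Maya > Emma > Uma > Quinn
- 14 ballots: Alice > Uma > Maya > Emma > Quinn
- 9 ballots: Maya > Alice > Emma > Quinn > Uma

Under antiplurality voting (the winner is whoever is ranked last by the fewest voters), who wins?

Emma

Last-place votes: Quinn 29, Emma 0, Alice 11, Uma 9, Maya 38.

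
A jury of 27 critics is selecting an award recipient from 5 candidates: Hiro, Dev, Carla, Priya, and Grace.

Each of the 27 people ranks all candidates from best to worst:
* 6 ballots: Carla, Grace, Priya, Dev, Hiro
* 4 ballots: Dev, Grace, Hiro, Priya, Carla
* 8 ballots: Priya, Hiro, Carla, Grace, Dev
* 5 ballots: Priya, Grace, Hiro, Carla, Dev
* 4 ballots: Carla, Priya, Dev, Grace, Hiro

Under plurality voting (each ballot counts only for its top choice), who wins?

First-place votes: Hiro 0, Dev 4, Carla 10, Priya 13, Grace 0.

Priya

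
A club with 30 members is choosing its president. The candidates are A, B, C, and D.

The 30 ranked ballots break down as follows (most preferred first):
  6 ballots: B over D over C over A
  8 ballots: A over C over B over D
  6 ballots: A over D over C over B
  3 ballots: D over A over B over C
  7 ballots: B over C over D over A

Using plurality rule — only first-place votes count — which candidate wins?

First-place votes: A 14, B 13, C 0, D 3.

A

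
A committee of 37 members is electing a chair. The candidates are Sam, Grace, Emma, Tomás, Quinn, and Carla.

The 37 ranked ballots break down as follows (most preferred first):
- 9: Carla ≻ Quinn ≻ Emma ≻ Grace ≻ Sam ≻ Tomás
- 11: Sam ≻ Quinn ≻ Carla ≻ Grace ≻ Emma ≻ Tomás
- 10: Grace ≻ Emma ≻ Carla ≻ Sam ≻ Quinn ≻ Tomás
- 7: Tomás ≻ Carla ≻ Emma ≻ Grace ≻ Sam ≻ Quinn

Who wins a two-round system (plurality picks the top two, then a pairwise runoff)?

Grace

Round 1 first-place votes: Sam 11, Grace 10, Emma 0, Tomás 7, Quinn 0, Carla 9. Sam and Grace advance.
Runoff: Sam is ranked above Grace on 11 ballots, Grace above Sam on 26.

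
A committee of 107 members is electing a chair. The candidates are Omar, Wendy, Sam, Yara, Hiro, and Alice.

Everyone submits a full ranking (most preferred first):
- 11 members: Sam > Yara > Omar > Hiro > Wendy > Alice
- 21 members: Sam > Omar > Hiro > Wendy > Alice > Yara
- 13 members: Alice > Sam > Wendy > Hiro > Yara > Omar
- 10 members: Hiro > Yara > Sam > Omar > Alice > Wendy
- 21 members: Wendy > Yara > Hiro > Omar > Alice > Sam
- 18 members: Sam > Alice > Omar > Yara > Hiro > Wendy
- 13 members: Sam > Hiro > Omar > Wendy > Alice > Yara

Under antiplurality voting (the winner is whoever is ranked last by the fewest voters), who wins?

Hiro

Last-place votes: Omar 13, Wendy 28, Sam 21, Yara 34, Hiro 0, Alice 11.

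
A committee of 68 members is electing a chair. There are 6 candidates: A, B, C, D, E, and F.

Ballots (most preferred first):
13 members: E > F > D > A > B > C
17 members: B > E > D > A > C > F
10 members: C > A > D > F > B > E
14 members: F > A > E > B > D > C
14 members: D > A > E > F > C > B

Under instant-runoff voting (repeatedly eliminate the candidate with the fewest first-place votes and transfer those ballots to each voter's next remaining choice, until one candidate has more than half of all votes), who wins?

Round 1: A 0, B 17, C 10, D 14, E 13, F 14. A eliminated.
Round 2: B 17, C 10, D 14, E 13, F 14. C eliminated.
Round 3: B 17, D 24, E 13, F 14. E eliminated.
Round 4: B 17, D 24, F 27. B eliminated.
Round 5: D 41, F 27. D has a majority (≥35).

D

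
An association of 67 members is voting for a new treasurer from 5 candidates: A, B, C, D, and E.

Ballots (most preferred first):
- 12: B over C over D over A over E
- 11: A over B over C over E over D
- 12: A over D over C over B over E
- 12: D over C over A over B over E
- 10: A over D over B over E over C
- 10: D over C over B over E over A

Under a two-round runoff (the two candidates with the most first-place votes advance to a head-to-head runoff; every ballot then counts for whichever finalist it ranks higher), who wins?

Round 1 first-place votes: A 33, B 12, C 0, D 22, E 0. A and D advance.
Runoff: A is ranked above D on 33 ballots, D above A on 34.

D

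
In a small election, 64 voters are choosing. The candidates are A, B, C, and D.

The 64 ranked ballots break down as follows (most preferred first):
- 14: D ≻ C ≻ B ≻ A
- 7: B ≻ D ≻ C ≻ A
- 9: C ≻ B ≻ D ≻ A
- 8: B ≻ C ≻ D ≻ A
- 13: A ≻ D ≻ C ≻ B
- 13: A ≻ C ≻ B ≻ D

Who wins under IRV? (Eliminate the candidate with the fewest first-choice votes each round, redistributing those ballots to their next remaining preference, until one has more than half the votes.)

Round 1: A 26, B 15, C 9, D 14. C eliminated.
Round 2: A 26, B 24, D 14. D eliminated.
Round 3: A 26, B 38. B has a majority (≥33).

B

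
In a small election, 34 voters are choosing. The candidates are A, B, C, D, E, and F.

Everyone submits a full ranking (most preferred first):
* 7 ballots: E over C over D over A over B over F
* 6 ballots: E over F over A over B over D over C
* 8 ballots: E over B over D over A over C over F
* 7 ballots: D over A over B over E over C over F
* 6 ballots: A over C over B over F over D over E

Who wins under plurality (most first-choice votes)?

First-place votes: A 6, B 0, C 0, D 7, E 21, F 0.

E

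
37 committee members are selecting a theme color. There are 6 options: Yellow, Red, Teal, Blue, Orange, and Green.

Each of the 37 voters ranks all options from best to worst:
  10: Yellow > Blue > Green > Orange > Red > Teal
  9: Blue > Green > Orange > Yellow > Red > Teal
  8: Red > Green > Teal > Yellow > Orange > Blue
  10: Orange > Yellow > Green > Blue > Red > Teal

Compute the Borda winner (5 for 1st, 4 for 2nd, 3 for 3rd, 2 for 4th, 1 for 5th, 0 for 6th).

Yellow: 10×5 + 9×2 + 8×2 + 10×4 = 124
Red: 10×1 + 9×1 + 8×5 + 10×1 = 69
Teal: 10×0 + 9×0 + 8×3 + 10×0 = 24
Blue: 10×4 + 9×5 + 8×0 + 10×2 = 105
Orange: 10×2 + 9×3 + 8×1 + 10×5 = 105
Green: 10×3 + 9×4 + 8×4 + 10×3 = 128

Green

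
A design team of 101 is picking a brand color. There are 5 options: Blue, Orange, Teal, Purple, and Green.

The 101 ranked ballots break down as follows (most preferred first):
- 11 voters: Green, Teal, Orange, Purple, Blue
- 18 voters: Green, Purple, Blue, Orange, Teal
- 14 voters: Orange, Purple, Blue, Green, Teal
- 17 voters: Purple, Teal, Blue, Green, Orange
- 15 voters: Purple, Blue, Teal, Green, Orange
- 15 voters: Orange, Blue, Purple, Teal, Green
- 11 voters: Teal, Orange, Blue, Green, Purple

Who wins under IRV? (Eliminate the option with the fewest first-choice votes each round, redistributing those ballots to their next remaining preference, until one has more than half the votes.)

Round 1: Blue 0, Orange 29, Teal 11, Purple 32, Green 29. Blue eliminated.
Round 2: Orange 29, Teal 11, Purple 32, Green 29. Teal eliminated.
Round 3: Orange 40, Purple 32, Green 29. Green eliminated.
Round 4: Orange 51, Purple 50. Orange has a majority (≥51).

Orange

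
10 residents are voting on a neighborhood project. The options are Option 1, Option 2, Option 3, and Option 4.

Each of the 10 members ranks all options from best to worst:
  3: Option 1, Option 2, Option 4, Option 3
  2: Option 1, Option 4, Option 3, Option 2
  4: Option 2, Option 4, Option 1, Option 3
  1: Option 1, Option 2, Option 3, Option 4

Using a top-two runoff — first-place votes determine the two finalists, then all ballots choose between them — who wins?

Option 1

Round 1 first-place votes: Option 1 6, Option 2 4, Option 3 0, Option 4 0. Option 1 and Option 2 advance.
Runoff: Option 1 is ranked above Option 2 on 6 ballots, Option 2 above Option 1 on 4.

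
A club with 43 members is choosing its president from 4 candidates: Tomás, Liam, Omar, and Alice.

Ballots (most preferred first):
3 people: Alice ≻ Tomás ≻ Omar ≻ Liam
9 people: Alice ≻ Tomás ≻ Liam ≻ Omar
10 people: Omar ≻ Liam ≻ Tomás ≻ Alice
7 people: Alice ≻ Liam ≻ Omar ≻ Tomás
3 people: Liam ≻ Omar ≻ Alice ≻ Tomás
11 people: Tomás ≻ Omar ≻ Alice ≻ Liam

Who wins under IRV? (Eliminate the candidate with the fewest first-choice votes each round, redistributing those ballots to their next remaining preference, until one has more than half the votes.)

Omar

Round 1: Tomás 11, Liam 3, Omar 10, Alice 19. Liam eliminated.
Round 2: Tomás 11, Omar 13, Alice 19. Tomás eliminated.
Round 3: Omar 24, Alice 19. Omar has a majority (≥22).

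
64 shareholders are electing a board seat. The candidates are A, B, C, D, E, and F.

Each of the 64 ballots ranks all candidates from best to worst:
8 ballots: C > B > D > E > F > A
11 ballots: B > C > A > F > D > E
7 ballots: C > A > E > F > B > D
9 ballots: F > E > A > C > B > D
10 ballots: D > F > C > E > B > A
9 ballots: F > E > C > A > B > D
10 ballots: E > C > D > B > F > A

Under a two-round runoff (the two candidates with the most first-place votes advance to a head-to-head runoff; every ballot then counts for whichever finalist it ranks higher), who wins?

C

Round 1 first-place votes: A 0, B 11, C 15, D 10, E 10, F 18. F and C advance.
Runoff: F is ranked above C on 28 ballots, C above F on 36.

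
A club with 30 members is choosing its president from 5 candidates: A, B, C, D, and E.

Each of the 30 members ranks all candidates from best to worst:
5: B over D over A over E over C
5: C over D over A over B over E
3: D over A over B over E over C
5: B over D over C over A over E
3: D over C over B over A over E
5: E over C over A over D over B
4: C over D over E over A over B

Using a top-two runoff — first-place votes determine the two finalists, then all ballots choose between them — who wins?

C

Round 1 first-place votes: A 0, B 10, C 9, D 6, E 5. B and C advance.
Runoff: B is ranked above C on 13 ballots, C above B on 17.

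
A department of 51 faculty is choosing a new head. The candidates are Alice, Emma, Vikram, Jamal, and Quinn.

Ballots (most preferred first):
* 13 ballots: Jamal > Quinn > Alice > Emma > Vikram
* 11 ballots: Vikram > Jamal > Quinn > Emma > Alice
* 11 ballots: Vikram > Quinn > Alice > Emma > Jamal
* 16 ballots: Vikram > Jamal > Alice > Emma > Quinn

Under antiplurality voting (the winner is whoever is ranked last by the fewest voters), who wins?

Emma

Last-place votes: Alice 11, Emma 0, Vikram 13, Jamal 11, Quinn 16.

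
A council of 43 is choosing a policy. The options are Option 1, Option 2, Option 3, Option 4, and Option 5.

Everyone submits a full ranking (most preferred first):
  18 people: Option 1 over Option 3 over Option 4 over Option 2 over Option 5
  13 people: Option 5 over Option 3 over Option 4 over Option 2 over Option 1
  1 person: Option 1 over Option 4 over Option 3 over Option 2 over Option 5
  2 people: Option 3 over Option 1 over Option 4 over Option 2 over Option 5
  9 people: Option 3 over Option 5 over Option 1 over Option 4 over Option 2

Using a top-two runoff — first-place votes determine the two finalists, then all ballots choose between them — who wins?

Option 5

Round 1 first-place votes: Option 1 19, Option 2 0, Option 3 11, Option 4 0, Option 5 13. Option 1 and Option 5 advance.
Runoff: Option 1 is ranked above Option 5 on 21 ballots, Option 5 above Option 1 on 22.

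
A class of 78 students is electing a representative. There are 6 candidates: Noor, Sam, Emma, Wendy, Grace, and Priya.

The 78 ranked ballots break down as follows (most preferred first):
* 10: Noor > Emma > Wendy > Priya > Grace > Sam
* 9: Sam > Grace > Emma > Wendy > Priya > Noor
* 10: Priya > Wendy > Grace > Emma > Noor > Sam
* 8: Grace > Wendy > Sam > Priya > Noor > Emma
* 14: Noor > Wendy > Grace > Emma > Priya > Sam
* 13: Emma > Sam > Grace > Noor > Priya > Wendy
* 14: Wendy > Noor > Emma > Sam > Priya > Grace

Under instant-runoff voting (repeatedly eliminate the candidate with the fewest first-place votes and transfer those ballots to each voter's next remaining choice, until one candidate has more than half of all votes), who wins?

Wendy

Round 1: Noor 24, Sam 9, Emma 13, Wendy 14, Grace 8, Priya 10. Grace eliminated.
Round 2: Noor 24, Sam 9, Emma 13, Wendy 22, Priya 10. Sam eliminated.
Round 3: Noor 24, Emma 22, Wendy 22, Priya 10. Priya eliminated.
Round 4: Noor 24, Emma 22, Wendy 32. Emma eliminated.
Round 5: Noor 37, Wendy 41. Wendy has a majority (≥40).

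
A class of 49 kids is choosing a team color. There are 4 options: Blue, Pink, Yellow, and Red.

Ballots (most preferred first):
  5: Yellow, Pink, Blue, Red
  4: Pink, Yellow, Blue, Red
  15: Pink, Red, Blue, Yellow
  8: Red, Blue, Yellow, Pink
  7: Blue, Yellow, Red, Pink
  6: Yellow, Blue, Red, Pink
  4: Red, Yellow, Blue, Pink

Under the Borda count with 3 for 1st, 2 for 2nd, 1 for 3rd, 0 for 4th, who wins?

Red

Blue: 5×1 + 4×1 + 15×1 + 8×2 + 7×3 + 6×2 + 4×1 = 77
Pink: 5×2 + 4×3 + 15×3 + 8×0 + 7×0 + 6×0 + 4×0 = 67
Yellow: 5×3 + 4×2 + 15×0 + 8×1 + 7×2 + 6×3 + 4×2 = 71
Red: 5×0 + 4×0 + 15×2 + 8×3 + 7×1 + 6×1 + 4×3 = 79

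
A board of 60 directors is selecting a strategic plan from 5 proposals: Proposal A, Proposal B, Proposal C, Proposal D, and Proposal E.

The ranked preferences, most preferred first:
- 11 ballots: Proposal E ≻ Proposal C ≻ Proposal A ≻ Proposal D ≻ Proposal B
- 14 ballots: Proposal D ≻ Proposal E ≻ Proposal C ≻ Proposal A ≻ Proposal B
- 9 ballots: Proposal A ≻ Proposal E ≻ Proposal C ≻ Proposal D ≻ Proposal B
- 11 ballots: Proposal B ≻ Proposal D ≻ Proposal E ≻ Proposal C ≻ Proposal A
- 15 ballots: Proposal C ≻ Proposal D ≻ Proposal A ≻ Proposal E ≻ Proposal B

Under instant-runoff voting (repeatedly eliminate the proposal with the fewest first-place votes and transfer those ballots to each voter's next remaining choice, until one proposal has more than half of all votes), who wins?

Proposal D

Round 1: Proposal A 9, Proposal B 11, Proposal C 15, Proposal D 14, Proposal E 11. Proposal A eliminated.
Round 2: Proposal B 11, Proposal C 15, Proposal D 14, Proposal E 20. Proposal B eliminated.
Round 3: Proposal C 15, Proposal D 25, Proposal E 20. Proposal C eliminated.
Round 4: Proposal D 40, Proposal E 20. Proposal D has a majority (≥31).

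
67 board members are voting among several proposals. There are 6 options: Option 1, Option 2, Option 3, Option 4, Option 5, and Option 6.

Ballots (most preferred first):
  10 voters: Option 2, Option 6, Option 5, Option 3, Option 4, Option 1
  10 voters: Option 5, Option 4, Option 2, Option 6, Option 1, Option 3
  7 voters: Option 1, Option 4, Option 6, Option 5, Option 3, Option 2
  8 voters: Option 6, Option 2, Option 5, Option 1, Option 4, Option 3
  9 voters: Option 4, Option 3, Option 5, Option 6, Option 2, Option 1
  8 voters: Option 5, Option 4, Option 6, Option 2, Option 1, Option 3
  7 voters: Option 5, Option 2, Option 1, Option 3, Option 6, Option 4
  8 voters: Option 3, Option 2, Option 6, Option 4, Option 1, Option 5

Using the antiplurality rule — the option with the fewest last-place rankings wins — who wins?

Last-place votes: Option 1 19, Option 2 7, Option 3 26, Option 4 7, Option 5 8, Option 6 0.

Option 6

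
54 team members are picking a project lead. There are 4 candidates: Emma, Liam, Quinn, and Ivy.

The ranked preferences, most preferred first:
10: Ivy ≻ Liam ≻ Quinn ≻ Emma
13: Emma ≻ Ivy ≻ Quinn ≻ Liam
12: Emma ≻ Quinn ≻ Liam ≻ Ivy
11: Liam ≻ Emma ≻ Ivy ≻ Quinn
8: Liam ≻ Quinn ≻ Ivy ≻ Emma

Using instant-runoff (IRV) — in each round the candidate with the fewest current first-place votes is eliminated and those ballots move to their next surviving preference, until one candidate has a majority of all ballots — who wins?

Liam

Round 1: Emma 25, Liam 19, Quinn 0, Ivy 10. Quinn eliminated.
Round 2: Emma 25, Liam 19, Ivy 10. Ivy eliminated.
Round 3: Emma 25, Liam 29. Liam has a majority (≥28).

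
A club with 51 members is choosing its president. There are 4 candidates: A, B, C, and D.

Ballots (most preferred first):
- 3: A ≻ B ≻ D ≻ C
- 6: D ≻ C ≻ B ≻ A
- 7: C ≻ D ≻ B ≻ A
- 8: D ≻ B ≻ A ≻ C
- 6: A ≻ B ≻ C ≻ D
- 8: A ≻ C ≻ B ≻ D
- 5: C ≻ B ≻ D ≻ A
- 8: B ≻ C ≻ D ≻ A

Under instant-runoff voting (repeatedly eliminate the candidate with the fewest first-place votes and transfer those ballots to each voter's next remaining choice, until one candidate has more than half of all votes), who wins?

Round 1: A 17, B 8, C 12, D 14. B eliminated.
Round 2: A 17, C 20, D 14. D eliminated.
Round 3: A 25, C 26. C has a majority (≥26).

C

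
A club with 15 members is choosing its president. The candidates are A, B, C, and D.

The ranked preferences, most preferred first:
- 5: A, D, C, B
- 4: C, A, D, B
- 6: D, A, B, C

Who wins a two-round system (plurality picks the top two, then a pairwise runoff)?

A

Round 1 first-place votes: A 5, B 0, C 4, D 6. D and A advance.
Runoff: D is ranked above A on 6 ballots, A above D on 9.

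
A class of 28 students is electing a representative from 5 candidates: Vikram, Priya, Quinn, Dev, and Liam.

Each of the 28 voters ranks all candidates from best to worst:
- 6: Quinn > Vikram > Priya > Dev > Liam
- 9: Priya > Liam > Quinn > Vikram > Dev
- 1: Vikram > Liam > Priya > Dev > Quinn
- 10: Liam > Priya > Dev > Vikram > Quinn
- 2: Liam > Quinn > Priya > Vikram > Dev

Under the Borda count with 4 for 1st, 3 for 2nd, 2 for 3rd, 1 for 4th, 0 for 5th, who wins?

Vikram: 6×3 + 9×1 + 1×4 + 10×1 + 2×1 = 43
Priya: 6×2 + 9×4 + 1×2 + 10×3 + 2×2 = 84
Quinn: 6×4 + 9×2 + 1×0 + 10×0 + 2×3 = 48
Dev: 6×1 + 9×0 + 1×1 + 10×2 + 2×0 = 27
Liam: 6×0 + 9×3 + 1×3 + 10×4 + 2×4 = 78

Priya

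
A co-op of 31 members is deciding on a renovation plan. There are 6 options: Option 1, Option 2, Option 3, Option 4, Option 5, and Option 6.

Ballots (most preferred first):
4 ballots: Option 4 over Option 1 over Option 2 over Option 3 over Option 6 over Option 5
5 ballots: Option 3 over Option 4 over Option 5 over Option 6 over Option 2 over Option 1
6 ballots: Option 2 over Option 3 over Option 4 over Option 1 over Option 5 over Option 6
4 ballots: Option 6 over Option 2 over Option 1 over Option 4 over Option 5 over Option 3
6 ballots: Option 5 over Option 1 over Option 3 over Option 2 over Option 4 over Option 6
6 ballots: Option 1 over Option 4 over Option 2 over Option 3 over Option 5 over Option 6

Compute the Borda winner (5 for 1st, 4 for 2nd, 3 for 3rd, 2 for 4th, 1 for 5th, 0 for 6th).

Option 4

Option 1: 4×4 + 5×0 + 6×2 + 4×3 + 6×4 + 6×5 = 94
Option 2: 4×3 + 5×1 + 6×5 + 4×4 + 6×2 + 6×3 = 93
Option 3: 4×2 + 5×5 + 6×4 + 4×0 + 6×3 + 6×2 = 87
Option 4: 4×5 + 5×4 + 6×3 + 4×2 + 6×1 + 6×4 = 96
Option 5: 4×0 + 5×3 + 6×1 + 4×1 + 6×5 + 6×1 = 61
Option 6: 4×1 + 5×2 + 6×0 + 4×5 + 6×0 + 6×0 = 34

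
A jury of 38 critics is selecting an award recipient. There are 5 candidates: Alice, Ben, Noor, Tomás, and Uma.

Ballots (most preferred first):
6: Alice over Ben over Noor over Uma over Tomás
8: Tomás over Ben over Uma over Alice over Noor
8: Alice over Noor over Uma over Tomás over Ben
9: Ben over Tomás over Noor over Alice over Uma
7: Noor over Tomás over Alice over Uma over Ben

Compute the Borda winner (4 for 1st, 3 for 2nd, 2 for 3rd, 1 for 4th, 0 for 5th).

Tomás

Alice: 6×4 + 8×1 + 8×4 + 9×1 + 7×2 = 87
Ben: 6×3 + 8×3 + 8×0 + 9×4 + 7×0 = 78
Noor: 6×2 + 8×0 + 8×3 + 9×2 + 7×4 = 82
Tomás: 6×0 + 8×4 + 8×1 + 9×3 + 7×3 = 88
Uma: 6×1 + 8×2 + 8×2 + 9×0 + 7×1 = 45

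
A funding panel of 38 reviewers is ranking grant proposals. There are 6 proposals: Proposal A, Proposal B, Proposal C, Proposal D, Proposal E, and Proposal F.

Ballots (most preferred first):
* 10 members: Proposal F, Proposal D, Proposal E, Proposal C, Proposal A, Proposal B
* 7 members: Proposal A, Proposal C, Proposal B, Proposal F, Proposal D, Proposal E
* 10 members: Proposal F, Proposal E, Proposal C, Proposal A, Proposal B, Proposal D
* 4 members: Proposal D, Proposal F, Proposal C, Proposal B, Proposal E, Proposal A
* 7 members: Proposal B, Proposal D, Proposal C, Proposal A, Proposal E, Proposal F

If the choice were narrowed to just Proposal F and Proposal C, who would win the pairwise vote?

Proposal F is ranked above Proposal C on 24 ballots; Proposal C above Proposal F on 14.

Proposal F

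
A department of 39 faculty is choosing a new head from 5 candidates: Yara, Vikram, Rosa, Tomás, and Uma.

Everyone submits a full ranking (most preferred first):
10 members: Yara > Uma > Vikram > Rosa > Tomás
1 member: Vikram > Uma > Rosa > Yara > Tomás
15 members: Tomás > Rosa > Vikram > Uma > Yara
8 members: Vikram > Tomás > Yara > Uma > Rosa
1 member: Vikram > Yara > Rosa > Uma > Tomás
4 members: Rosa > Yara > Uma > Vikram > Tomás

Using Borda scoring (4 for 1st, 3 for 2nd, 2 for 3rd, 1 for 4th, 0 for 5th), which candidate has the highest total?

Vikram

Yara: 10×4 + 1×1 + 15×0 + 8×2 + 1×3 + 4×3 = 72
Vikram: 10×2 + 1×4 + 15×2 + 8×4 + 1×4 + 4×1 = 94
Rosa: 10×1 + 1×2 + 15×3 + 8×0 + 1×2 + 4×4 = 75
Tomás: 10×0 + 1×0 + 15×4 + 8×3 + 1×0 + 4×0 = 84
Uma: 10×3 + 1×3 + 15×1 + 8×1 + 1×1 + 4×2 = 65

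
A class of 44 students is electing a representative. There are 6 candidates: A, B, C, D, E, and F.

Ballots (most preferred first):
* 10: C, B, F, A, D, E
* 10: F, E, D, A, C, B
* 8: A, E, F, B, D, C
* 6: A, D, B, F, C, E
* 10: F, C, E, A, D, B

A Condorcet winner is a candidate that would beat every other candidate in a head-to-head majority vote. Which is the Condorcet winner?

F

F vs A: 30–14
F vs B: 28–16
F vs C: 34–10
F vs D: 38–6
F vs E: 36–8
F beats every other candidate.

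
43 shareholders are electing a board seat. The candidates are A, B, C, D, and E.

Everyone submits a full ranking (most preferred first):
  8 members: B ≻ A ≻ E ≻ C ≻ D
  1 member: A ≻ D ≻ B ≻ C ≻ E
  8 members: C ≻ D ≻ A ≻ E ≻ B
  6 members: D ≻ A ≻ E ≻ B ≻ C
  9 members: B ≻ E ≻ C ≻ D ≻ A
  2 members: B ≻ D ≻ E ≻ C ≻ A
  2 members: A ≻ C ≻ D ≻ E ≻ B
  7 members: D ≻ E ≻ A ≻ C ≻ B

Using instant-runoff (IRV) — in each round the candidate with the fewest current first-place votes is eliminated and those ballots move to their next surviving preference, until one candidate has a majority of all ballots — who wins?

Round 1: A 3, B 19, C 8, D 13, E 0. E eliminated.
Round 2: A 3, B 19, C 8, D 13. A eliminated.
Round 3: B 19, C 10, D 14. C eliminated.
Round 4: B 19, D 24. D has a majority (≥22).

D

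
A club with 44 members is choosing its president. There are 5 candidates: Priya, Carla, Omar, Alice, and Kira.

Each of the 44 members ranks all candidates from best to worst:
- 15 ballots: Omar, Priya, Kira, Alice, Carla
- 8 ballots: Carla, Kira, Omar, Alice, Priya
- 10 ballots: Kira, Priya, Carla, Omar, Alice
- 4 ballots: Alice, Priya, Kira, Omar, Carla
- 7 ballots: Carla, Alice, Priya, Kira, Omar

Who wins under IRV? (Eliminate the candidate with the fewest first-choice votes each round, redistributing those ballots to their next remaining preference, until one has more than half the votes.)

Round 1: Priya 0, Carla 15, Omar 15, Alice 4, Kira 10. Priya eliminated.
Round 2: Carla 15, Omar 15, Alice 4, Kira 10. Alice eliminated.
Round 3: Carla 15, Omar 15, Kira 14. Kira eliminated.
Round 4: Carla 25, Omar 19. Carla has a majority (≥23).

Carla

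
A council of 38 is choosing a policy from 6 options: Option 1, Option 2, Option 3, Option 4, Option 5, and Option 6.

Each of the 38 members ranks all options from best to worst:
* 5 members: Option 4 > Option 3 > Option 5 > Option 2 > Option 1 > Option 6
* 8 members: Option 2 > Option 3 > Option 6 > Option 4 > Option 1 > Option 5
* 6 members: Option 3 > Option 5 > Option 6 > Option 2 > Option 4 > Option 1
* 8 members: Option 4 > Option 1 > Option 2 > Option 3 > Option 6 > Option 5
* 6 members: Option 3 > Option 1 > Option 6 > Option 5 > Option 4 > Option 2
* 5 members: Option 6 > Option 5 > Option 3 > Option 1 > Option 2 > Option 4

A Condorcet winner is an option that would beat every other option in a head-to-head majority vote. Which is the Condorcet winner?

Option 3 vs Option 1: 30–8
Option 3 vs Option 2: 22–16
Option 3 vs Option 4: 25–13
Option 3 vs Option 5: 33–5
Option 3 vs Option 6: 33–5
Option 3 beats every other option.

Option 3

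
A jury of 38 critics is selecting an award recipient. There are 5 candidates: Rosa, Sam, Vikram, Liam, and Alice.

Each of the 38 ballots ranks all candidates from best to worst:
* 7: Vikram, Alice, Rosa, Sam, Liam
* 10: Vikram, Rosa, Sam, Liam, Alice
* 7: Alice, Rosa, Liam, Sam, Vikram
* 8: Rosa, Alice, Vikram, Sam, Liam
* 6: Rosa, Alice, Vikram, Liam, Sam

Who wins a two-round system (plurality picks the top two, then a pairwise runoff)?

Round 1 first-place votes: Rosa 14, Sam 0, Vikram 17, Liam 0, Alice 7. Vikram and Rosa advance.
Runoff: Vikram is ranked above Rosa on 17 ballots, Rosa above Vikram on 21.

Rosa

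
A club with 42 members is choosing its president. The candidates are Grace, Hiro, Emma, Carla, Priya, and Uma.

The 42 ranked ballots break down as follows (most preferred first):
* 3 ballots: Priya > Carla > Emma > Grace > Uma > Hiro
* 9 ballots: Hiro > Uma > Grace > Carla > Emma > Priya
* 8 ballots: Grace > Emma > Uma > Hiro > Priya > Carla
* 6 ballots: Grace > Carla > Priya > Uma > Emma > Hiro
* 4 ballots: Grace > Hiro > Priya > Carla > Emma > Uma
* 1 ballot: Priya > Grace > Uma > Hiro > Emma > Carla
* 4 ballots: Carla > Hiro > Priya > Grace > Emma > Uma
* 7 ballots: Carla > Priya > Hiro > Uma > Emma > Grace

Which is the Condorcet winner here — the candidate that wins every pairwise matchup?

Grace vs Hiro: 22–20
Grace vs Emma: 32–10
Grace vs Carla: 28–14
Grace vs Priya: 27–15
Grace vs Uma: 26–16
Grace beats every other candidate.

Grace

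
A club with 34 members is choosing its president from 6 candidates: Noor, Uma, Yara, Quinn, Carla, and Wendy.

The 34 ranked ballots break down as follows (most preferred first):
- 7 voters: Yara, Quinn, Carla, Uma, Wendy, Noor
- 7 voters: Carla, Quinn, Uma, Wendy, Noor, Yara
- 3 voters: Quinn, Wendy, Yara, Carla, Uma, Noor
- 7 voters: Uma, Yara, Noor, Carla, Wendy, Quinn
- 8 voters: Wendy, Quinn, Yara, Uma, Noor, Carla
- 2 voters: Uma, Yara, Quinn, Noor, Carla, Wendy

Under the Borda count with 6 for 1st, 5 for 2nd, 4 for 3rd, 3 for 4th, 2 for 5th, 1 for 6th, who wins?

Noor: 7×1 + 7×2 + 3×1 + 7×4 + 8×2 + 2×3 = 74
Uma: 7×3 + 7×4 + 3×2 + 7×6 + 8×3 + 2×6 = 133
Yara: 7×6 + 7×1 + 3×4 + 7×5 + 8×4 + 2×5 = 138
Quinn: 7×5 + 7×5 + 3×6 + 7×1 + 8×5 + 2×4 = 143
Carla: 7×4 + 7×6 + 3×3 + 7×3 + 8×1 + 2×2 = 112
Wendy: 7×2 + 7×3 + 3×5 + 7×2 + 8×6 + 2×1 = 114

Quinn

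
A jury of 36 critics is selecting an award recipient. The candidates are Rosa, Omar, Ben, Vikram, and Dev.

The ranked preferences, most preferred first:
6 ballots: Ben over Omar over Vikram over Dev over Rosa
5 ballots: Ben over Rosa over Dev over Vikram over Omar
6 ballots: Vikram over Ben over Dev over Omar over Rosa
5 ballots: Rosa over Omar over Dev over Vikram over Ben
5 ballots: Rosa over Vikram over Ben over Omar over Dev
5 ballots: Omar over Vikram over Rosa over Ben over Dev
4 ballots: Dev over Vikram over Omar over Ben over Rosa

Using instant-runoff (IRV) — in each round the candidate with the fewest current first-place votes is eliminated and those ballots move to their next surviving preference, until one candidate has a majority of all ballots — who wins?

Round 1: Rosa 10, Omar 5, Ben 11, Vikram 6, Dev 4. Dev eliminated.
Round 2: Rosa 10, Omar 5, Ben 11, Vikram 10. Omar eliminated.
Round 3: Rosa 10, Ben 11, Vikram 15. Rosa eliminated.
Round 4: Ben 11, Vikram 25. Vikram has a majority (≥19).

Vikram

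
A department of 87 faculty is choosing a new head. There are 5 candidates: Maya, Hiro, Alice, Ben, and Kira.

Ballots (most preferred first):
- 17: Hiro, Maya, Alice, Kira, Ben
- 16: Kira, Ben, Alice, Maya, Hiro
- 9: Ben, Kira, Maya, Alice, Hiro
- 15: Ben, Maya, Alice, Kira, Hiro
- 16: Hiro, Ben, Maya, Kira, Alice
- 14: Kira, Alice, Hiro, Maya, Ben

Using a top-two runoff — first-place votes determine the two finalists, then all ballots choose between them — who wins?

Kira

Round 1 first-place votes: Maya 0, Hiro 33, Alice 0, Ben 24, Kira 30. Hiro and Kira advance.
Runoff: Hiro is ranked above Kira on 33 ballots, Kira above Hiro on 54.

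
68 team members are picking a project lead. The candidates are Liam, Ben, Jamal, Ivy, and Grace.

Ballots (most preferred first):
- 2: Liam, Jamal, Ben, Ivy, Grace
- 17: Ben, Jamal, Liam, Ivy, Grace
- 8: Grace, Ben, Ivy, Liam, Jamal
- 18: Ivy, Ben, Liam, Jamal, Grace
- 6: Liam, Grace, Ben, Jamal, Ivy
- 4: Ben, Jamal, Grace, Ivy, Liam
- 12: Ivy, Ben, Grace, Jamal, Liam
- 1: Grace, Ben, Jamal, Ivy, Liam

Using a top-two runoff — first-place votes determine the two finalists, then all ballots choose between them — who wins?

Ben

Round 1 first-place votes: Liam 8, Ben 21, Jamal 0, Ivy 30, Grace 9. Ivy and Ben advance.
Runoff: Ivy is ranked above Ben on 30 ballots, Ben above Ivy on 38.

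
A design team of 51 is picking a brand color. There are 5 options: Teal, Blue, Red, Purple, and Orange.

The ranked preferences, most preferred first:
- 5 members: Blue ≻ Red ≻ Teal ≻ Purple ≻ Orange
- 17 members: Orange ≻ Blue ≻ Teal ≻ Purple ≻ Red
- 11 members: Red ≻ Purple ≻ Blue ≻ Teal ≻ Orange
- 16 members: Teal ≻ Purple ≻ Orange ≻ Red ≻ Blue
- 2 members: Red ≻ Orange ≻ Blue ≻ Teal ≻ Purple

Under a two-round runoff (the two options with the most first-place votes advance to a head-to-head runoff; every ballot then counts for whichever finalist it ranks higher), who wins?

Teal

Round 1 first-place votes: Teal 16, Blue 5, Red 13, Purple 0, Orange 17. Orange and Teal advance.
Runoff: Orange is ranked above Teal on 19 ballots, Teal above Orange on 32.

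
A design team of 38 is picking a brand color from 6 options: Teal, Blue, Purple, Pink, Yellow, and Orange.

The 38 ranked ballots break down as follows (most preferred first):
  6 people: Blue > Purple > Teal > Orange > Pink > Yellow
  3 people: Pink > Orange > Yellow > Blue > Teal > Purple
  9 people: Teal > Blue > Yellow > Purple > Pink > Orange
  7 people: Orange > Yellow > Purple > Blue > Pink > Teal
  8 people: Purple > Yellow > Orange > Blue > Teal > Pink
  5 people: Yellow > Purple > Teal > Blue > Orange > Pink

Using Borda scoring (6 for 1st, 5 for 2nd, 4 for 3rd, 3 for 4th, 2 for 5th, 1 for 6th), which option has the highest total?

Teal: 6×4 + 3×2 + 9×6 + 7×1 + 8×2 + 5×4 = 127
Blue: 6×6 + 3×3 + 9×5 + 7×3 + 8×3 + 5×3 = 150
Purple: 6×5 + 3×1 + 9×3 + 7×4 + 8×6 + 5×5 = 161
Pink: 6×2 + 3×6 + 9×2 + 7×2 + 8×1 + 5×1 = 75
Yellow: 6×1 + 3×4 + 9×4 + 7×5 + 8×5 + 5×6 = 159
Orange: 6×3 + 3×5 + 9×1 + 7×6 + 8×4 + 5×2 = 126

Purple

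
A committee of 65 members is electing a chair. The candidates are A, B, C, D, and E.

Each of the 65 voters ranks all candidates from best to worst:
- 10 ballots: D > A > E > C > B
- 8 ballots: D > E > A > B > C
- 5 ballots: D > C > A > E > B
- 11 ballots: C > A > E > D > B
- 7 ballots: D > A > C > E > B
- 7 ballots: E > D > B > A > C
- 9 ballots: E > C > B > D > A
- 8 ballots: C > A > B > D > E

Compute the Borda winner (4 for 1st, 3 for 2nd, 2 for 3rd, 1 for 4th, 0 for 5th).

D

A: 10×3 + 8×2 + 5×2 + 11×3 + 7×3 + 7×1 + 9×0 + 8×3 = 141
B: 10×0 + 8×1 + 5×0 + 11×0 + 7×0 + 7×2 + 9×2 + 8×2 = 56
C: 10×1 + 8×0 + 5×3 + 11×4 + 7×2 + 7×0 + 9×3 + 8×4 = 142
D: 10×4 + 8×4 + 5×4 + 11×1 + 7×4 + 7×3 + 9×1 + 8×1 = 169
E: 10×2 + 8×3 + 5×1 + 11×2 + 7×1 + 7×4 + 9×4 + 8×0 = 142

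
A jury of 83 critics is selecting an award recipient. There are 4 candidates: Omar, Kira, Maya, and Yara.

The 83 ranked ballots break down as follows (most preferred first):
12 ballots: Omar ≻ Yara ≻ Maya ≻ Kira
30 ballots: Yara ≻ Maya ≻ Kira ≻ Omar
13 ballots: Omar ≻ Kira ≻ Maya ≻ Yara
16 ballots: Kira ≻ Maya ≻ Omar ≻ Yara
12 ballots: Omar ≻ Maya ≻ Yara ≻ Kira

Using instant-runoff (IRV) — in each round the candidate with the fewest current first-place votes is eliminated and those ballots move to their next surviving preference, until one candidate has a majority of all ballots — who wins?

Round 1: Omar 37, Kira 16, Maya 0, Yara 30. Maya eliminated.
Round 2: Omar 37, Kira 16, Yara 30. Kira eliminated.
Round 3: Omar 53, Yara 30. Omar has a majority (≥42).

Omar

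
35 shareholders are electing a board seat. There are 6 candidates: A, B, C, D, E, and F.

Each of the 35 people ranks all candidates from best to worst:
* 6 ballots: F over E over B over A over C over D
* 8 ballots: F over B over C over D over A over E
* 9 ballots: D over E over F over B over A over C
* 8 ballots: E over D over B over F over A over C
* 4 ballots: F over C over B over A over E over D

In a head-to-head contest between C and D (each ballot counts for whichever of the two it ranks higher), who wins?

C is ranked above D on 18 ballots; D above C on 17.

C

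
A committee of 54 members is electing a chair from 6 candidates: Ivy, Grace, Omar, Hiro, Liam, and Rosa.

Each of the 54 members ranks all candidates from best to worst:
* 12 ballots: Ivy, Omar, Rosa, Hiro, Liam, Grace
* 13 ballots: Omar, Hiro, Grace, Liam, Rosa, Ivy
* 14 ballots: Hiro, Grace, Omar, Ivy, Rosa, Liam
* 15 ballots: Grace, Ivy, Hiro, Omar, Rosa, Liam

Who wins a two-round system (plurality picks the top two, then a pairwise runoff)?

Round 1 first-place votes: Ivy 12, Grace 15, Omar 13, Hiro 14, Liam 0, Rosa 0. Grace and Hiro advance.
Runoff: Grace is ranked above Hiro on 15 ballots, Hiro above Grace on 39.

Hiro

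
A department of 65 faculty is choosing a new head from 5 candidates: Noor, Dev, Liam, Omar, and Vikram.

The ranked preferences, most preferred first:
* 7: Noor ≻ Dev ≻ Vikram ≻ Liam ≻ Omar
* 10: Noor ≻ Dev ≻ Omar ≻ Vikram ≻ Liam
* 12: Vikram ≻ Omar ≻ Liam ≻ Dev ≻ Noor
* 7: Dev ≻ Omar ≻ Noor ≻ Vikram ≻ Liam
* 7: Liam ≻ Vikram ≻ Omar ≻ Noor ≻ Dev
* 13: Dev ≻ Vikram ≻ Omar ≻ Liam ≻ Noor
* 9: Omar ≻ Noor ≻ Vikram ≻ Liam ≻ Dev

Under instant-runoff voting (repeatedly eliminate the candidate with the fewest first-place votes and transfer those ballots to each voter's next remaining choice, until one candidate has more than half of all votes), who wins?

Round 1: Noor 17, Dev 20, Liam 7, Omar 9, Vikram 12. Liam eliminated.
Round 2: Noor 17, Dev 20, Omar 9, Vikram 19. Omar eliminated.
Round 3: Noor 26, Dev 20, Vikram 19. Vikram eliminated.
Round 4: Noor 33, Dev 32. Noor has a majority (≥33).

Noor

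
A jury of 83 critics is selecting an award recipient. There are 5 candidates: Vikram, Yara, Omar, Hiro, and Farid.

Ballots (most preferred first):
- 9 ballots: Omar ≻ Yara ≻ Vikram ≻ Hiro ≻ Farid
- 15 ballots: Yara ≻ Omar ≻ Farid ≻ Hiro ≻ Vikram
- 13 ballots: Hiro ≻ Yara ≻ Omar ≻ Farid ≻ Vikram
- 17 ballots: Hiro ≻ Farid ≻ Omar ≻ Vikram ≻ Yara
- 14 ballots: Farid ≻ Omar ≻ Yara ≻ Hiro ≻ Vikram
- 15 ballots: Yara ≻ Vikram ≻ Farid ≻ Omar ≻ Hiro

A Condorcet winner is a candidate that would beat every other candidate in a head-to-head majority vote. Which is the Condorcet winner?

Yara

Yara vs Vikram: 66–17
Yara vs Omar: 43–40
Yara vs Hiro: 53–30
Yara vs Farid: 52–31
Yara beats every other candidate.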